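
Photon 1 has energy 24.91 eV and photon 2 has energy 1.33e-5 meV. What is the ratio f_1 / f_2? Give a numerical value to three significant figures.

f_1 = 6.023e15 Hz (from energy = 24.91 eV, via f = E/h).
f_2 = 3.216e6 Hz (from energy = 1.33e-5 meV, via f = E/h).
Ratio = 6.023e15 / 3.216e6 = 1.87e9.

1.87e9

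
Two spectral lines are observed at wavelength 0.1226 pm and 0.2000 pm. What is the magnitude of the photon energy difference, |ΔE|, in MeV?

3.91 MeV

Using E = hc/λ: E₁ = 1.6203e-12 J, E₂ = 9.9322e-13 J.
|ΔE| = |1.6203e-12 − 9.9322e-13| = 6.27e-13 J = 3.91 MeV.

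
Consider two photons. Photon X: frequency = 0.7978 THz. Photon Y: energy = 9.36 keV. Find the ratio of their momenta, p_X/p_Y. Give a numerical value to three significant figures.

p_X = 1.763·10^-30 kg·m/s (from frequency = 0.7978 THz, via p = hf/c).
p_Y = 5.002·10^-24 kg·m/s (from energy = 9.36 keV, via p = E/c).
Ratio = 1.763·10^-30 / 5.002·10^-24 = 3.53·10^-7.

3.53·10^-7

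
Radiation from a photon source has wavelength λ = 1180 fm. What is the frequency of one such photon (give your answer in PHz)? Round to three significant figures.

In SI units: λ = 1180 fm = 1.18·10^-12 m.
For a photon f = c/λ, so f = 2.541·10^20 Hz.
Converting to PHz: f = 254100 PHz ≈ 2.54·10^5 PHz.

2.54·10^5 PHz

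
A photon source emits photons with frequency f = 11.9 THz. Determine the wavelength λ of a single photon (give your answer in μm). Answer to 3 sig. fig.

25.2 μm

Convert to SI: f = 11.9 THz = 1.19 × 10^13 Hz.
Since λ = c/f for a photon, λ = 2.519 × 10^-5 m.
Converting to μm: λ = 25.19 μm ≈ 25.2 μm.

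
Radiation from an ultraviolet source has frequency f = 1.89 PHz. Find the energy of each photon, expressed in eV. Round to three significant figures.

7.82 eV

Take h = 6.62607015e-34 J·s, 1 eV = 1.602176634e-19 J.
In SI units: f = 1.89 PHz = 1.89e15 Hz.
Since E = hf for a photon, E = 1.252e-18 J.
Converting to eV: E = 7.816 eV ≈ 7.82 eV.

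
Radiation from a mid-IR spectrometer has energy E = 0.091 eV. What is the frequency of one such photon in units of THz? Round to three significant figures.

Use h = 6.62607015·10^-34 J·s, 1 eV = 1.602176634·10^-19 J.
In SI units: E = 0.091 eV = 1.4580·10^-20 J.
The photon relation is f = E/h, giving f = 2.200·10^13 Hz.
Converting to THz: f = 22.00 THz ≈ 22.0 THz.

22.0 THz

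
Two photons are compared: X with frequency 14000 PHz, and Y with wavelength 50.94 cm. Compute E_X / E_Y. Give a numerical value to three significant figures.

E_X = 9.276 × 10^-15 J (from frequency = 14000 PHz, via E = hf).
E_Y = 3.900 × 10^-25 J (from wavelength = 50.94 cm, via E = hc/λ).
Ratio = 9.276 × 10^-15 / 3.900 × 10^-25 = 2.38 × 10^10.

2.38 × 10^10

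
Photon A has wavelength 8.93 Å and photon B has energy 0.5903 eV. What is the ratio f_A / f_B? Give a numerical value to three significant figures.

f_A = 3.357 × 10^17 Hz (from wavelength = 8.93 Å, via f = c/λ).
f_B = 1.427 × 10^14 Hz (from energy = 0.5903 eV, via f = E/h).
Ratio = 3.357 × 10^17 / 1.427 × 10^14 = 2350.

2350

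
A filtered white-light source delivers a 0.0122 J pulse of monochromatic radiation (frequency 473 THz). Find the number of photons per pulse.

Per-photon energy: E = 3.134e-19 J (from frequency = 473 THz).
N = E_total / E_photon = 0.0122 J / 3.134e-19 J = 3.89e16.

3.89e16 photons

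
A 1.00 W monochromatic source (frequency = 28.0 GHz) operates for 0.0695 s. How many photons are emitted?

3.75·10^21 photons

Total energy: E_total = P·t = 1.00 × 0.0695 = 0.06950 J.
Per-photon energy: E = 1.855·10^-23 J.
N = E_total / E_photon = 3.75·10^21.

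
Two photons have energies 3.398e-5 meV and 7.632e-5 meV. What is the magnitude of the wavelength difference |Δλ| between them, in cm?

Using λ = hc/E: λ₁ = 36.487 m, λ₂ = 16.245 m.
|Δλ| = |36.487 − 16.245| = 20.2 m = 2020 cm.

2020 cm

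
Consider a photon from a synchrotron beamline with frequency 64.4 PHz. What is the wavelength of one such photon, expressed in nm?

4.66 nm

First convert: f = 64.4 PHz = 6.44·10^16 Hz.
Since λ = c/f for a photon, λ = 4.655·10^-9 m.
Converting to nm: λ = 4.655 nm ≈ 4.66 nm.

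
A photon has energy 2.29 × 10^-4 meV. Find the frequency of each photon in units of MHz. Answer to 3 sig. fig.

55.4 MHz

(h = 6.62607015 × 10^-34 J·s, 1 eV = 1.602176634 × 10^-19 J.)
Convert to SI: E = 2.29 × 10^-4 meV = 3.6690 × 10^-26 J.
For a photon f = E/h, so f = 5.537 × 10^7 Hz.
Converting to MHz: f = 55.37 MHz ≈ 55.4 MHz.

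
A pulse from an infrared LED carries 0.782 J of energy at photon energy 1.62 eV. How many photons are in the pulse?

Per-photon energy: E = 2.596e-19 J (from energy = 1.62 eV).
N = E_total / E_photon = 0.782 J / 2.596e-19 J = 3.01e18.

3.01e18 photons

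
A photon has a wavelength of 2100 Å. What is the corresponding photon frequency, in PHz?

Take c = 2.99792458·10^8 m/s.
First convert: λ = 2100 Å = 2.10·10^-7 m.
Apply f = c/λ: f = 1.428·10^15 Hz.
Converting to PHz: f = 1.428 PHz ≈ 1.43 PHz.

1.43 PHz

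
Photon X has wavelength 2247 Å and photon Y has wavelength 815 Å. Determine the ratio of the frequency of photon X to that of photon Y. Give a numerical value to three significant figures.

f_X = 1.334·10^15 Hz (from wavelength = 2247 Å, via f = c/λ).
f_Y = 3.678·10^15 Hz (from wavelength = 815 Å, via f = c/λ).
Ratio = 1.334·10^15 / 3.678·10^15 = 0.363.

0.363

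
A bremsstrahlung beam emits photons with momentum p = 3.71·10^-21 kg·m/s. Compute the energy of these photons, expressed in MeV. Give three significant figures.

Take c = 2.99792458·10^8 m/s, 1 eV = 1.602176634·10^-19 J.
For a photon E = pc, so E = 1.112·10^-12 J.
Converting to MeV: E = 6.942 MeV ≈ 6.94 MeV.

6.94 MeV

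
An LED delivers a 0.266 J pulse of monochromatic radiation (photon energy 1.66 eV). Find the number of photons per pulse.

Per-photon energy: E = 2.660e-19 J (from energy = 1.66 eV).
N = E_total / E_photon = 0.266 J / 2.660e-19 J = 1.00e18.

1.00e18 photons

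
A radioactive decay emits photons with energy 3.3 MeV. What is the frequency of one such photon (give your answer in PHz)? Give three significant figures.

In SI units: E = 3.3 MeV = 5.2872e-13 J.
For a photon f = E/h, so f = 7.979e20 Hz.
Converting to PHz: f = 797900 PHz ≈ 7.98e5 PHz.

7.98e5 PHz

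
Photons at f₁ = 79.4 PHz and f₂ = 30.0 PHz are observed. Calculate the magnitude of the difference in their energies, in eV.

204 eV

Using E = hf: E₁ = 5.261e-17 J, E₂ = 1.988e-17 J.
|ΔE| = |5.261e-17 − 1.988e-17| = 3.27e-17 J = 204 eV.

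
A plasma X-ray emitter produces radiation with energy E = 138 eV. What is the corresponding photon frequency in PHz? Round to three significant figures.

33.4 PHz

Use h = 6.62607015 × 10^-34 J·s, 1 eV = 1.602176634 × 10^-19 J.
In SI units: E = 138 eV = 2.2110 × 10^-17 J.
For a photon f = E/h, so f = 3.337 × 10^16 Hz.
Converting to PHz: f = 33.37 PHz ≈ 33.4 PHz.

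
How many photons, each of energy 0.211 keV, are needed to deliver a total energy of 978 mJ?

2.89 × 10^16 photons

Per-photon energy: E = 3.381 × 10^-17 J (from energy = 0.211 keV).
N = E_total / E_photon = 0.978 J / 3.381 × 10^-17 J = 2.89 × 10^16.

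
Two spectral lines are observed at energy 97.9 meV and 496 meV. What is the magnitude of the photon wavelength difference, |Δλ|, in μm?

Using λ = hc/E: λ₁ = 1.266e-5 m, λ₂ = 2.500e-6 m.
|Δλ| = |1.266e-5 − 2.500e-6| = 1.02e-5 m = 10.2 μm.

10.2 μm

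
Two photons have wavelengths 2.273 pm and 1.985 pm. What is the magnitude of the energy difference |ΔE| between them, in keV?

79.1 keV

Using E = hc/λ: E₁ = 8.7393e-14 J, E₂ = 1.0007e-13 J.
|ΔE| = |8.7393e-14 − 1.0007e-13| = 1.27e-14 J = 79.1 keV.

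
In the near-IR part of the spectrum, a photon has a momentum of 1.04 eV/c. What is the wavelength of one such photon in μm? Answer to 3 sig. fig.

Take h = 6.62607015 × 10^-34 J·s, c = 2.99792458 × 10^8 m/s, 1 eV = 1.602176634 × 10^-19 J.
In SI units: p = 1.04 eV/c = 5.5581 × 10^-28 kg·m/s.
The photon relation is λ = h/p, giving λ = 1.192 × 10^-6 m.
Converting to μm: λ = 1.192 μm ≈ 1.19 μm.

1.19 μm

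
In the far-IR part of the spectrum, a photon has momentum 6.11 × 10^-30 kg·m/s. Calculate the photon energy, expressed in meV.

Take c = 2.99792458 × 10^8 m/s, 1 eV = 1.602176634 × 10^-19 J.
Since E = pc for a photon, E = 1.832 × 10^-21 J.
Converting to meV: E = 11.43 meV ≈ 11.4 meV.

11.4 meV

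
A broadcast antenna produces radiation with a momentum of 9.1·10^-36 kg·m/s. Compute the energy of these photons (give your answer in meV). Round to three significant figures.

(c = 2.99792458·10^8 m/s, 1 eV = 1.602176634·10^-19 J.)
Since E = pc for a photon, E = 2.728·10^-27 J.
Converting to meV: E = 1.703·10^-5 meV ≈ 1.70·10^-5 meV.

1.70·10^-5 meV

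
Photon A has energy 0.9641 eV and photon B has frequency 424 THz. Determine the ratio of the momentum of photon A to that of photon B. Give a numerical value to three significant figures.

p_A = 5.152 × 10^-28 kg·m/s (from energy = 0.9641 eV, via p = E/c).
p_B = 9.371 × 10^-28 kg·m/s (from frequency = 424 THz, via p = hf/c).
Ratio = 5.152 × 10^-28 / 9.371 × 10^-28 = 0.550.

0.550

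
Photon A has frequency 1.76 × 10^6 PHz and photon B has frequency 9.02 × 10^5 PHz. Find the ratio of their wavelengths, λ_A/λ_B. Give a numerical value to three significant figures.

0.512

λ_A = 1.703 × 10^-13 m (from frequency = 1.76 × 10^6 PHz, via λ = c/f).
λ_B = 3.324 × 10^-13 m (from frequency = 9.02 × 10^5 PHz, via λ = c/f).
Ratio = 1.703 × 10^-13 / 3.324 × 10^-13 = 0.512.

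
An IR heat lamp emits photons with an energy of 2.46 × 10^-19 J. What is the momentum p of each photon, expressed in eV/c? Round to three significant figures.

1.54 eV/c

Since p = E/c for a photon, p = 8.206 × 10^-28 kg·m/s.
Converting to eV/c: p = 1.535 eV/c ≈ 1.54 eV/c.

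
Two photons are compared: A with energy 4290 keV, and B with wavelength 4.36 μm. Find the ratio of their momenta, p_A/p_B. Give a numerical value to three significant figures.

1.51 × 10^7

p_A = 2.293 × 10^-21 kg·m/s (from energy = 4290 keV, via p = E/c).
p_B = 1.520 × 10^-28 kg·m/s (from wavelength = 4.36 μm, via p = h/λ).
Ratio = 2.293 × 10^-21 / 1.520 × 10^-28 = 1.51 × 10^7.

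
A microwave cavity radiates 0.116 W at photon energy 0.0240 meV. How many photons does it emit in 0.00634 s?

Total energy: E_total = P·t = 0.116 × 0.00634 = 7.354e-4 J.
Per-photon energy: E = 3.845e-24 J.
N = E_total / E_photon = 1.91e20.

1.91e20 photons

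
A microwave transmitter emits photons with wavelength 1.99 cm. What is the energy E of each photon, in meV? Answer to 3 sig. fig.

0.0623 meV

Convert to SI: λ = 1.99 cm = 0.0199 m.
For a photon E = hc/λ, so E = 9.982e-24 J.
Converting to meV: E = 0.06230 meV ≈ 0.0623 meV.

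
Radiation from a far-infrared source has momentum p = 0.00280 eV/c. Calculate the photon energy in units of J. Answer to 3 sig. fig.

Take c = 2.99792458e8 m/s, 1 eV = 1.602176634e-19 J.
First convert: p = 0.00280 eV/c = 1.4964e-30 kg·m/s.
The photon relation is E = pc, giving E = 4.486e-22 J.
So E ≈ 4.49e-22 J.

4.49e-22 J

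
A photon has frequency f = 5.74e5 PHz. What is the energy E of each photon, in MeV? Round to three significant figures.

In SI units: f = 5.74e5 PHz = 5.74e20 Hz.
Since E = hf for a photon, E = 3.803e-13 J.
Converting to MeV: E = 2.374 MeV ≈ 2.37 MeV.

2.37 MeV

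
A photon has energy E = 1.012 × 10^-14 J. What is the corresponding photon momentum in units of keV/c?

The photon relation is p = E/c, giving p = 3.376 × 10^-23 kg·m/s.
Converting to keV/c: p = 63.16 keV/c ≈ 63.2 keV/c.

63.2 keV/c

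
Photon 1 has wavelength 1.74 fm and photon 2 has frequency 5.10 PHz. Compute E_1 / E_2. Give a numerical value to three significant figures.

E_1 = 1.142e-10 J (from wavelength = 1.74 fm, via E = hc/λ).
E_2 = 3.379e-18 J (from frequency = 5.10 PHz, via E = hf).
Ratio = 1.142e-10 / 3.379e-18 = 3.38e7.

3.38e7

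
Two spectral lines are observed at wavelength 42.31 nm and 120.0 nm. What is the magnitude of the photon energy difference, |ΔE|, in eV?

Using E = hc/λ: E₁ = 4.6950e-18 J, E₂ = 1.6554e-18 J.
|ΔE| = |4.6950e-18 − 1.6554e-18| = 3.04e-18 J = 19.0 eV.

19.0 eV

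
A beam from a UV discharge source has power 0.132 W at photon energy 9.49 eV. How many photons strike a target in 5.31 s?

Total energy: E_total = P·t = 0.132 × 5.31 = 0.7009 J.
Per-photon energy: E = 1.520e-18 J.
N = E_total / E_photon = 4.61e17.

4.61e17 photons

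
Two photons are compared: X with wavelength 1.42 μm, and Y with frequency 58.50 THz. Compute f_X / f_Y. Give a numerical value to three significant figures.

f_X = 2.111 × 10^14 Hz (from wavelength = 1.42 μm, via f = c/λ).
f_Y = 5.850 × 10^13 Hz (from frequency = 58.50 THz, via f given directly).
Ratio = 2.111 × 10^14 / 5.850 × 10^13 = 3.61.

3.61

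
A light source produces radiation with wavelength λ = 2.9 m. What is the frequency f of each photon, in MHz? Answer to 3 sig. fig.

For a photon f = c/λ, so f = 1.034e8 Hz.
Converting to MHz: f = 103.4 MHz ≈ 103 MHz.

103 MHz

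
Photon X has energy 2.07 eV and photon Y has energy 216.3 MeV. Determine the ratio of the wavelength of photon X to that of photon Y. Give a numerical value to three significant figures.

λ_X = 5.990e-7 m (from energy = 2.07 eV, via λ = hc/E).
λ_Y = 5.732e-15 m (from energy = 216.3 MeV, via λ = hc/E).
Ratio = 5.990e-7 / 5.732e-15 = 1.04e8.

1.04e8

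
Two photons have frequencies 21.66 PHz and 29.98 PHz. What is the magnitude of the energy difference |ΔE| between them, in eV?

34.4 eV

Using E = hf: E₁ = 1.4352e-17 J, E₂ = 1.9865e-17 J.
|ΔE| = |1.4352e-17 − 1.9865e-17| = 5.51e-18 J = 34.4 eV.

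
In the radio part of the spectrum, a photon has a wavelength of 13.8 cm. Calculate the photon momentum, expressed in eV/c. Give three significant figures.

8.98e-6 eV/c

Take h = 6.62607015e-34 J·s, c = 2.99792458e8 m/s, 1 eV = 1.602176634e-19 J.
Convert to SI: λ = 13.8 cm = 0.138 m.
Apply p = h/λ: p = 4.802e-33 kg·m/s.
Converting to eV/c: p = 8.984e-6 eV/c ≈ 8.98e-6 eV/c.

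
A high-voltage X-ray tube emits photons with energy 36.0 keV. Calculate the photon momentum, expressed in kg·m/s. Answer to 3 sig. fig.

1.92 × 10^-23 kg·m/s

Use c = 2.99792458 × 10^8 m/s, 1 eV = 1.602176634 × 10^-19 J.
First convert: E = 36.0 keV = 5.7678 × 10^-15 J.
The photon relation is p = E/c, giving p = 1.924 × 10^-23 kg·m/s.
So p ≈ 1.92 × 10^-23 kg·m/s.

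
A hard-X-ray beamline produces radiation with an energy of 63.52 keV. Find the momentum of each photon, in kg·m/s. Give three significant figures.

Take c = 2.99792458e8 m/s, 1 eV = 1.602176634e-19 J.
First convert: E = 63.52 keV = 1.0177e-14 J.
For a photon p = E/c, so p = 3.395e-23 kg·m/s.
So p ≈ 3.39e-23 kg·m/s.

3.39e-23 kg·m/s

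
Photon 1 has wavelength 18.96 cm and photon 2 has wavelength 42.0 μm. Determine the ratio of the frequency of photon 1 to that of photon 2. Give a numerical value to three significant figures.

2.22e-4

f_1 = 1.581e9 Hz (from wavelength = 18.96 cm, via f = c/λ).
f_2 = 7.138e12 Hz (from wavelength = 42.0 μm, via f = c/λ).
Ratio = 1.581e9 / 7.138e12 = 2.22e-4.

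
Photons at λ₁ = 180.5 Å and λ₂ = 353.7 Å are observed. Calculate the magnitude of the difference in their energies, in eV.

33.6 eV

Using E = hc/λ: E₁ = 1.1005 × 10^-17 J, E₂ = 5.6162 × 10^-18 J.
|ΔE| = |1.1005 × 10^-17 − 5.6162 × 10^-18| = 5.39 × 10^-18 J = 33.6 eV.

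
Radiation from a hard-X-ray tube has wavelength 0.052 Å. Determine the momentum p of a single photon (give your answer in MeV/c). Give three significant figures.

0.238 MeV/c

Convert to SI: λ = 0.052 Å = 5.2 × 10^-12 m.
The photon relation is p = h/λ, giving p = 1.274 × 10^-22 kg·m/s.
Converting to MeV/c: p = 0.2384 MeV/c ≈ 0.238 MeV/c.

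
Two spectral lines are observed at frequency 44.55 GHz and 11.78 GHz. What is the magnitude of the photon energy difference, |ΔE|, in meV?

Using E = hf: E₁ = 2.9519 × 10^-23 J, E₂ = 7.8055 × 10^-24 J.
|ΔE| = |2.9519 × 10^-23 − 7.8055 × 10^-24| = 2.17 × 10^-23 J = 0.136 meV.

0.136 meV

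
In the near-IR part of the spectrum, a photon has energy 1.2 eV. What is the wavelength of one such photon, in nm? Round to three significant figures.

Take h = 6.62607015e-34 J·s, c = 2.99792458e8 m/s, 1 eV = 1.602176634e-19 J.
In SI units: E = 1.2 eV = 1.9226e-19 J.
Since λ = hc/E for a photon, λ = 1.033e-6 m.
Converting to nm: λ = 1033 nm ≈ 1030 nm.

1030 nm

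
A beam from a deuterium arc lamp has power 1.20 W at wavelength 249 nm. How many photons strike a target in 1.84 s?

Total energy: E_total = P·t = 1.20 × 1.84 = 2.208 J.
Per-photon energy: E = 7.978 × 10^-19 J.
N = E_total / E_photon = 2.77 × 10^18.

2.77 × 10^18 photons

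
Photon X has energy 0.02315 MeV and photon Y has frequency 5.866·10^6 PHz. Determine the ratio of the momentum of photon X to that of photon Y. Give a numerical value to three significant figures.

9.54·10^-4

p_X = 1.237·10^-23 kg·m/s (from energy = 0.02315 MeV, via p = E/c).
p_Y = 1.297·10^-20 kg·m/s (from frequency = 5.866·10^6 PHz, via p = hf/c).
Ratio = 1.237·10^-23 / 1.297·10^-20 = 9.54·10^-4.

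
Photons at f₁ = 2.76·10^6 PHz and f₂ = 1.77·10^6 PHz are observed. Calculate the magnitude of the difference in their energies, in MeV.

4.09 MeV

Using E = hf: E₁ = 1.829·10^-12 J, E₂ = 1.173·10^-12 J.
|ΔE| = |1.829·10^-12 − 1.173·10^-12| = 6.56·10^-13 J = 4.09 MeV.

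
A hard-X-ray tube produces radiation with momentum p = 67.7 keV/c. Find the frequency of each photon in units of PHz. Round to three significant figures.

1.64 × 10^4 PHz

Convert to SI: p = 67.7 keV/c = 3.6181 × 10^-23 kg·m/s.
The photon relation is f = pc/h, giving f = 1.637 × 10^19 Hz.
Converting to PHz: f = 16370 PHz ≈ 1.64 × 10^4 PHz.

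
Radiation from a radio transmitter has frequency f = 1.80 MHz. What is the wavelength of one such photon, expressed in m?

167 m

Take c = 2.99792458·10^8 m/s.
In SI units: f = 1.80 MHz = 1.80·10^6 Hz.
For a photon λ = c/f, so λ = 166.6 m.
So λ ≈ 167 m.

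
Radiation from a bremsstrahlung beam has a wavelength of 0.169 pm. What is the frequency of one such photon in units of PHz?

(c = 2.99792458e8 m/s.)
In SI units: λ = 0.169 pm = 1.69e-13 m.
Since f = c/λ for a photon, f = 1.774e21 Hz.
Converting to PHz: f = 1.774e6 PHz ≈ 1.77e6 PHz.

1.77e6 PHz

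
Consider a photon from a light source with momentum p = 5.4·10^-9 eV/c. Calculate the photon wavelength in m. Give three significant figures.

Use h = 6.62607015·10^-34 J·s, c = 2.99792458·10^8 m/s, 1 eV = 1.602176634·10^-19 J.
First convert: p = 5.4·10^-9 eV/c = 2.8859·10^-36 kg·m/s.
Apply λ = h/p: λ = 229.6 m.
So λ ≈ 230 m.

230 m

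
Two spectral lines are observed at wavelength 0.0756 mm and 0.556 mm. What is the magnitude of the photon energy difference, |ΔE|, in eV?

Using E = hc/λ: E₁ = 2.628e-21 J, E₂ = 3.573e-22 J.
|ΔE| = |2.628e-21 − 3.573e-22| = 2.27e-21 J = 0.0142 eV.

0.0142 eV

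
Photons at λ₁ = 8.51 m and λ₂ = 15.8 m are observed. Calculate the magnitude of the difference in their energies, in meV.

Using E = hc/λ: E₁ = 2.334e-26 J, E₂ = 1.257e-26 J.
|ΔE| = |2.334e-26 − 1.257e-26| = 1.08e-26 J = 6.72e-5 meV.

6.72e-5 meV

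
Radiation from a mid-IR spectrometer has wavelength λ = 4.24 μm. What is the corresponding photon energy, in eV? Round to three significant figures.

First convert: λ = 4.24 μm = 4.24 × 10^-6 m.
The photon relation is E = hc/λ, giving E = 4.685 × 10^-20 J.
Converting to eV: E = 0.2924 eV ≈ 0.292 eV.

0.292 eV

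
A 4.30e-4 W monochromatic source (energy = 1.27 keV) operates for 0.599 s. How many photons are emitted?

1.27e12 photons

Total energy: E_total = P·t = 4.30e-4 × 0.599 = 2.576e-4 J.
Per-photon energy: E = 2.035e-16 J.
N = E_total / E_photon = 1.27e12.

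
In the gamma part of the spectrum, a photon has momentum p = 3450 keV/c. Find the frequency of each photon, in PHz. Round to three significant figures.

8.34e5 PHz

Convert to SI: p = 3450 keV/c = 1.8438e-21 kg·m/s.
The photon relation is f = pc/h, giving f = 8.342e20 Hz.
Converting to PHz: f = 834200 PHz ≈ 8.34e5 PHz.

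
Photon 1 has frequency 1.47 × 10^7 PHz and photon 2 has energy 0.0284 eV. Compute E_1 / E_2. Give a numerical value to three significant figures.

2.14 × 10^9

E_1 = 9.740 × 10^-12 J (from frequency = 1.47 × 10^7 PHz, via E = hf).
E_2 = 4.550 × 10^-21 J (from energy = 0.0284 eV, via E given directly).
Ratio = 9.740 × 10^-12 / 4.550 × 10^-21 = 2.14 × 10^9.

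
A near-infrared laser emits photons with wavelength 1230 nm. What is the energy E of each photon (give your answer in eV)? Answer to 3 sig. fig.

1.01 eV

Convert to SI: λ = 1230 nm = 1.23e-6 m.
Since E = hc/λ for a photon, E = 1.615e-19 J.
Converting to eV: E = 1.008 eV ≈ 1.01 eV.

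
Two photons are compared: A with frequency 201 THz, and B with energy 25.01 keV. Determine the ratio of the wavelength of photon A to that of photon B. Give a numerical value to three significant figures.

3.01 × 10^4

λ_A = 1.492 × 10^-6 m (from frequency = 201 THz, via λ = c/f).
λ_B = 4.957 × 10^-11 m (from energy = 25.01 keV, via λ = hc/E).
Ratio = 1.492 × 10^-6 / 4.957 × 10^-11 = 3.01 × 10^4.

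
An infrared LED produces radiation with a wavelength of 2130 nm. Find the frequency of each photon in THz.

(c = 2.99792458 × 10^8 m/s.)
Convert to SI: λ = 2130 nm = 2.13 × 10^-6 m.
For a photon f = c/λ, so f = 1.407 × 10^14 Hz.
Converting to THz: f = 140.7 THz ≈ 141 THz.

141 THz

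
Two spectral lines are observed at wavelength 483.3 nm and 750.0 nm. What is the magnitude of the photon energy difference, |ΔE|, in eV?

0.912 eV

Using E = hc/λ: E₁ = 4.1102e-19 J, E₂ = 2.6486e-19 J.
|ΔE| = |4.1102e-19 − 2.6486e-19| = 1.46e-19 J = 0.912 eV.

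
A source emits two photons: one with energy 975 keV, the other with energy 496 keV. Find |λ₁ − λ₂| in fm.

1230 fm

Using λ = hc/E: λ₁ = 1.272 × 10^-12 m, λ₂ = 2.500 × 10^-12 m.
|Δλ| = |1.272 × 10^-12 − 2.500 × 10^-12| = 1.23 × 10^-12 m = 1230 fm.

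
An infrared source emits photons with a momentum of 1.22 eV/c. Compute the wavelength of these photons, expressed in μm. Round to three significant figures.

First convert: p = 1.22 eV/c = 6.5200 × 10^-28 kg·m/s.
For a photon λ = h/p, so λ = 1.016 × 10^-6 m.
Converting to μm: λ = 1.016 μm ≈ 1.02 μm.

1.02 μm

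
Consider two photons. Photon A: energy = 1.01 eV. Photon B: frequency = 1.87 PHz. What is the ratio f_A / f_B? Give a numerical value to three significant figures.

0.131

f_A = 2.442·10^14 Hz (from energy = 1.01 eV, via f = E/h).
f_B = 1.870·10^15 Hz (from frequency = 1.87 PHz, via f given directly).
Ratio = 2.442·10^14 / 1.870·10^15 = 0.131.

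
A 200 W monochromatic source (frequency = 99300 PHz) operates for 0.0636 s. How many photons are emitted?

1.93 × 10^14 photons

Total energy: E_total = P·t = 200 × 0.0636 = 12.72 J.
Per-photon energy: E = 6.580 × 10^-14 J.
N = E_total / E_photon = 1.93 × 10^14.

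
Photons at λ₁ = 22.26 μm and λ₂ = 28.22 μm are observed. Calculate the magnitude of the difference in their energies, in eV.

Using E = hc/λ: E₁ = 8.9238e-21 J, E₂ = 7.0391e-21 J.
|ΔE| = |8.9238e-21 − 7.0391e-21| = 1.88e-21 J = 0.0118 eV.

0.0118 eV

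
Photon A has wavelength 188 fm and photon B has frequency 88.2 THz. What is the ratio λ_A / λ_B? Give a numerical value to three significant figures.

λ_A = 1.880 × 10^-13 m (from wavelength = 188 fm, via λ given directly).
λ_B = 3.399 × 10^-6 m (from frequency = 88.2 THz, via λ = c/f).
Ratio = 1.880 × 10^-13 / 3.399 × 10^-6 = 5.53 × 10^-8.

5.53 × 10^-8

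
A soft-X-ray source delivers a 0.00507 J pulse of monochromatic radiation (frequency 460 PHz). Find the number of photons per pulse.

Per-photon energy: E = 3.048e-16 J (from frequency = 460 PHz).
N = E_total / E_photon = 0.00507 J / 3.048e-16 J = 1.66e13.

1.66e13 photons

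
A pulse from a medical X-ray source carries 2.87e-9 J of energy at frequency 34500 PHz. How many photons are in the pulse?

Per-photon energy: E = 2.286e-14 J (from frequency = 34500 PHz).
N = E_total / E_photon = 2.87e-9 J / 2.286e-14 J = 1.26e5.

1.26e5 photons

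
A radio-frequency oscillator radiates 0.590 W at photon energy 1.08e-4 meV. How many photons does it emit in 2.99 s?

Total energy: E_total = P·t = 0.590 × 2.99 = 1.764 J.
Per-photon energy: E = 1.730e-26 J.
N = E_total / E_photon = 1.02e26.

1.02e26 photons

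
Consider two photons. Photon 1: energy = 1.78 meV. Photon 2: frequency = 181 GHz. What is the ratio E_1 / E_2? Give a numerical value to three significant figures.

E_1 = 2.852e-22 J (from energy = 1.78 meV, via E given directly).
E_2 = 1.199e-22 J (from frequency = 181 GHz, via E = hf).
Ratio = 2.852e-22 / 1.199e-22 = 2.38.

2.38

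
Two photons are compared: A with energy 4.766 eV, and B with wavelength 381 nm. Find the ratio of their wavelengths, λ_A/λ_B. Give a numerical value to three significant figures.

0.683

λ_A = 2.601e-7 m (from energy = 4.766 eV, via λ = hc/E).
λ_B = 3.810e-7 m (from wavelength = 381 nm, via λ given directly).
Ratio = 2.601e-7 / 3.810e-7 = 0.683.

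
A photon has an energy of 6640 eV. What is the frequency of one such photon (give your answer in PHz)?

1610 PHz

(h = 6.62607015e-34 J·s, 1 eV = 1.602176634e-19 J.)
Convert to SI: E = 6640 eV = 1.0638e-15 J.
The photon relation is f = E/h, giving f = 1.606e18 Hz.
Converting to PHz: f = 1606 PHz ≈ 1610 PHz.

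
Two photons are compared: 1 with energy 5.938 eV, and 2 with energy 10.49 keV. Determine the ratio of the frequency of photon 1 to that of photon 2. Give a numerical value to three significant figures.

f_1 = 1.436 × 10^15 Hz (from energy = 5.938 eV, via f = E/h).
f_2 = 2.536 × 10^18 Hz (from energy = 10.49 keV, via f = E/h).
Ratio = 1.436 × 10^15 / 2.536 × 10^18 = 5.66 × 10^-4.

5.66 × 10^-4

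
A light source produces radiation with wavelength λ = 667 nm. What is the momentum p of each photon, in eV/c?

Convert to SI: λ = 667 nm = 6.67e-7 m.
For a photon p = h/λ, so p = 9.934e-28 kg·m/s.
Converting to eV/c: p = 1.859 eV/c ≈ 1.86 eV/c.

1.86 eV/c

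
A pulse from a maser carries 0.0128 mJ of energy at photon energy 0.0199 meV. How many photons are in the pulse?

4.01 × 10^18 photons

Per-photon energy: E = 3.188 × 10^-24 J (from energy = 0.0199 meV).
N = E_total / E_photon = 1.28 × 10^-5 J / 3.188 × 10^-24 J = 4.01 × 10^18.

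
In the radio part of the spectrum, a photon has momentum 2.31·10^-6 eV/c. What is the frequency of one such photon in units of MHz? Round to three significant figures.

559 MHz

Take h = 6.62607015·10^-34 J·s, c = 2.99792458·10^8 m/s, 1 eV = 1.602176634·10^-19 J.
In SI units: p = 2.31·10^-6 eV/c = 1.2345·10^-33 kg·m/s.
Apply f = pc/h: f = 5.586·10^8 Hz.
Converting to MHz: f = 558.6 MHz ≈ 559 MHz.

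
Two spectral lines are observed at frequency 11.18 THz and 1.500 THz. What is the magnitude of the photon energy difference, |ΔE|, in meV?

Using E = hf: E₁ = 7.4079 × 10^-21 J, E₂ = 9.9391 × 10^-22 J.
|ΔE| = |7.4079 × 10^-21 − 9.9391 × 10^-22| = 6.41 × 10^-21 J = 40.0 meV.

40.0 meV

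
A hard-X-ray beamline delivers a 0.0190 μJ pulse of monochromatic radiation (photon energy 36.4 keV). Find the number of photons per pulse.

Per-photon energy: E = 5.832 × 10^-15 J (from energy = 36.4 keV).
N = E_total / E_photon = 1.90 × 10^-8 J / 5.832 × 10^-15 J = 3.26 × 10^6.

3.26 × 10^6 photons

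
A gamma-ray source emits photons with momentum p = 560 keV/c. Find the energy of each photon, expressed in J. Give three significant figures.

Use c = 2.99792458·10^8 m/s, 1 eV = 1.602176634·10^-19 J.
First convert: p = 560 keV/c = 2.9928·10^-22 kg·m/s.
Apply E = pc: E = 8.972·10^-14 J.
So E ≈ 8.97·10^-14 J.

8.97·10^-14 J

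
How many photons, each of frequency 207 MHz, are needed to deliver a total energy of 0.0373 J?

2.72 × 10^23 photons

Per-photon energy: E = 1.372 × 10^-25 J (from frequency = 207 MHz).
N = E_total / E_photon = 0.0373 J / 1.372 × 10^-25 J = 2.72 × 10^23.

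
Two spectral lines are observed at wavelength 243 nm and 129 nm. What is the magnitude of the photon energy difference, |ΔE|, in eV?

Using E = hc/λ: E₁ = 8.175 × 10^-19 J, E₂ = 1.540 × 10^-18 J.
|ΔE| = |8.175 × 10^-19 − 1.540 × 10^-18| = 7.22 × 10^-19 J = 4.51 eV.

4.51 eV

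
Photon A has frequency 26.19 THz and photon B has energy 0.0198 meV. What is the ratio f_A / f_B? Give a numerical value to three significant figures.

5470

f_A = 2.619 × 10^13 Hz (from frequency = 26.19 THz, via f given directly).
f_B = 4.788 × 10^9 Hz (from energy = 0.0198 meV, via f = E/h).
Ratio = 2.619 × 10^13 / 4.788 × 10^9 = 5470.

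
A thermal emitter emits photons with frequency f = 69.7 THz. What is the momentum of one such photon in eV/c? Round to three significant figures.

0.288 eV/c

Use h = 6.62607015·10^-34 J·s, c = 2.99792458·10^8 m/s, 1 eV = 1.602176634·10^-19 J.
In SI units: f = 69.7 THz = 6.97·10^13 Hz.
The photon relation is p = hf/c, giving p = 1.541·10^-28 kg·m/s.
Converting to eV/c: p = 0.2883 eV/c ≈ 0.288 eV/c.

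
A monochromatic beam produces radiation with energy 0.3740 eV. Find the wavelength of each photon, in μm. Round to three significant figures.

Take h = 6.62607015e-34 J·s, c = 2.99792458e8 m/s, 1 eV = 1.602176634e-19 J.
Convert to SI: E = 0.3740 eV = 5.9921e-20 J.
Since λ = hc/E for a photon, λ = 3.315e-6 m.
Converting to μm: λ = 3.315 μm ≈ 3.32 μm.

3.32 μm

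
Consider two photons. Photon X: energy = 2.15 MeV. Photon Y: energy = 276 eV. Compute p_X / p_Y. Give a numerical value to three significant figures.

7790

p_X = 1.149e-21 kg·m/s (from energy = 2.15 MeV, via p = E/c).
p_Y = 1.475e-25 kg·m/s (from energy = 276 eV, via p = E/c).
Ratio = 1.149e-21 / 1.475e-25 = 7790.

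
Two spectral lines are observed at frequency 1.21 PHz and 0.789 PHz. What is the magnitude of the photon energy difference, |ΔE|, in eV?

1.74 eV

Using E = hf: E₁ = 8.018 × 10^-19 J, E₂ = 5.228 × 10^-19 J.
|ΔE| = |8.018 × 10^-19 − 5.228 × 10^-19| = 2.79 × 10^-19 J = 1.74 eV.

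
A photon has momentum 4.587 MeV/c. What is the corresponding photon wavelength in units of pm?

0.270 pm

First convert: p = 4.587 MeV/c = 2.4514 × 10^-21 kg·m/s.
The photon relation is λ = h/p, giving λ = 2.703 × 10^-13 m.
Converting to pm: λ = 0.2703 pm ≈ 0.270 pm.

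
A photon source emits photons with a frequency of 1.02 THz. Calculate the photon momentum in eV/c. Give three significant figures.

Take h = 6.62607015e-34 J·s, c = 2.99792458e8 m/s, 1 eV = 1.602176634e-19 J.
Convert to SI: f = 1.02 THz = 1.02e12 Hz.
Apply p = hf/c: p = 2.254e-30 kg·m/s.
Converting to eV/c: p = 0.004218 eV/c ≈ 4.22e-3 eV/c.

4.22e-3 eV/c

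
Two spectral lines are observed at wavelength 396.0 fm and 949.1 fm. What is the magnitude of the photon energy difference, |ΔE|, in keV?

1820 keV

Using E = hc/λ: E₁ = 5.0163·10^-13 J, E₂ = 2.0930·10^-13 J.
|ΔE| = |5.0163·10^-13 − 2.0930·10^-13| = 2.92·10^-13 J = 1820 keV.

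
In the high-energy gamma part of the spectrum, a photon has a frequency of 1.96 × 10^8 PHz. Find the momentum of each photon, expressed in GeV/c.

0.811 GeV/c

Convert to SI: f = 1.96 × 10^8 PHz = 1.96 × 10^23 Hz.
Since p = hf/c for a photon, p = 4.332 × 10^-19 kg·m/s.
Converting to GeV/c: p = 0.8106 GeV/c ≈ 0.811 GeV/c.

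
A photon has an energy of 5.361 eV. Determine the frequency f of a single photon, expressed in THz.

1300 THz

(h = 6.62607015e-34 J·s, 1 eV = 1.602176634e-19 J.)
Convert to SI: E = 5.361 eV = 8.5893e-19 J.
Apply f = E/h: f = 1.296e15 Hz.
Converting to THz: f = 1296 THz ≈ 1300 THz.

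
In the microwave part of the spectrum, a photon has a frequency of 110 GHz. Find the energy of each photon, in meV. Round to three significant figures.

Use h = 6.62607015e-34 J·s, 1 eV = 1.602176634e-19 J.
In SI units: f = 110 GHz = 1.1e11 Hz.
Since E = hf for a photon, E = 7.289e-23 J.
Converting to meV: E = 0.4549 meV ≈ 0.455 meV.

0.455 meV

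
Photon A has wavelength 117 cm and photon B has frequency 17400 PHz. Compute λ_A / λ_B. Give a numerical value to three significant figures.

6.79e10

λ_A = 1.170 m (from wavelength = 117 cm, via λ given directly).
λ_B = 1.723e-11 m (from frequency = 17400 PHz, via λ = c/f).
Ratio = 1.170 / 1.723e-11 = 6.79e10.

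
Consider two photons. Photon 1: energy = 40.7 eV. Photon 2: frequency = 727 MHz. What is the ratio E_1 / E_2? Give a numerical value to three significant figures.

1.35 × 10^7

E_1 = 6.521 × 10^-18 J (from energy = 40.7 eV, via E given directly).
E_2 = 4.817 × 10^-25 J (from frequency = 727 MHz, via E = hf).
Ratio = 6.521 × 10^-18 / 4.817 × 10^-25 = 1.35 × 10^7.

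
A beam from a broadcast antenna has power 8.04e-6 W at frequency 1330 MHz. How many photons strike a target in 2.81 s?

Total energy: E_total = P·t = 8.04e-6 × 2.81 = 2.259e-5 J.
Per-photon energy: E = 8.813e-25 J.
N = E_total / E_photon = 2.56e19.

2.56e19 photons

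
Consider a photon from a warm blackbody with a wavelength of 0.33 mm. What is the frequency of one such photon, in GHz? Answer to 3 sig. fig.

908 GHz

Take c = 2.99792458e8 m/s.
In SI units: λ = 0.33 mm = 3.3e-4 m.
Apply f = c/λ: f = 9.085e11 Hz.
Converting to GHz: f = 908.5 GHz ≈ 908 GHz.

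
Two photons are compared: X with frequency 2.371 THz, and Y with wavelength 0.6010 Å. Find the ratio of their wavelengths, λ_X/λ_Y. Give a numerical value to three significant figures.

λ_X = 1.264e-4 m (from frequency = 2.371 THz, via λ = c/f).
λ_Y = 6.010e-11 m (from wavelength = 0.6010 Å, via λ given directly).
Ratio = 1.264e-4 / 6.010e-11 = 2.10e6.

2.10e6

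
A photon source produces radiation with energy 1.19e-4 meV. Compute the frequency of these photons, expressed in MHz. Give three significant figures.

28.8 MHz

In SI units: E = 1.19e-4 meV = 1.9066e-26 J.
For a photon f = E/h, so f = 2.877e7 Hz.
Converting to MHz: f = 28.77 MHz ≈ 28.8 MHz.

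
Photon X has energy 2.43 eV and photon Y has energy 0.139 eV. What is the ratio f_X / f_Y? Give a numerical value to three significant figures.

f_X = 5.876e14 Hz (from energy = 2.43 eV, via f = E/h).
f_Y = 3.361e13 Hz (from energy = 0.139 eV, via f = E/h).
Ratio = 5.876e14 / 3.361e13 = 17.5.

17.5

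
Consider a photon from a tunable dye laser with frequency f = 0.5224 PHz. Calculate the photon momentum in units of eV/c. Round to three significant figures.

Use h = 6.62607015 × 10^-34 J·s, c = 2.99792458 × 10^8 m/s, 1 eV = 1.602176634 × 10^-19 J.
In SI units: f = 0.5224 PHz = 5.224 × 10^14 Hz.
The photon relation is p = hf/c, giving p = 1.155 × 10^-27 kg·m/s.
Converting to eV/c: p = 2.160 eV/c ≈ 2.16 eV/c.

2.16 eV/c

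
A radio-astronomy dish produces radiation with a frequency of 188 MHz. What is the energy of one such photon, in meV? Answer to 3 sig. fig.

First convert: f = 188 MHz = 1.88e8 Hz.
The photon relation is E = hf, giving E = 1.246e-25 J.
Converting to meV: E = 7.775e-4 meV ≈ 7.78e-4 meV.

7.78e-4 meV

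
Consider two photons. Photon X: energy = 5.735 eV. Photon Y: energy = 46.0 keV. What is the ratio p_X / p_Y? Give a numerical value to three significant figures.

p_X = 3.065e-27 kg·m/s (from energy = 5.735 eV, via p = E/c).
p_Y = 2.458e-23 kg·m/s (from energy = 46.0 keV, via p = E/c).
Ratio = 3.065e-27 / 2.458e-23 = 1.25e-4.

1.25e-4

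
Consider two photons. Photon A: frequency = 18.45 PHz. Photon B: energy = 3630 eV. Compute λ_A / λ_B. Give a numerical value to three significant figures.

47.6

λ_A = 1.625e-8 m (from frequency = 18.45 PHz, via λ = c/f).
λ_B = 3.416e-10 m (from energy = 3630 eV, via λ = hc/E).
Ratio = 1.625e-8 / 3.416e-10 = 47.6.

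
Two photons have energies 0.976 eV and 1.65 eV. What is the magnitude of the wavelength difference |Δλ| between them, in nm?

Using λ = hc/E: λ₁ = 1.270e-6 m, λ₂ = 7.514e-7 m.
|Δλ| = |1.270e-6 − 7.514e-7| = 5.19e-7 m = 519 nm.

519 nm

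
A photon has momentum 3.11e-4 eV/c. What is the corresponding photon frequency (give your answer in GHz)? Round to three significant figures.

75.2 GHz

First convert: p = 3.11e-4 eV/c = 1.6621e-31 kg·m/s.
For a photon f = pc/h, so f = 7.520e10 Hz.
Converting to GHz: f = 75.20 GHz ≈ 75.2 GHz.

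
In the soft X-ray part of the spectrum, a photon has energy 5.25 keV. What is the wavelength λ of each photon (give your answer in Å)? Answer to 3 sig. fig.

First convert: E = 5.25 keV = 8.4114 × 10^-16 J.
The photon relation is λ = hc/E, giving λ = 2.362 × 10^-10 m.
Converting to Å: λ = 2.362 Å ≈ 2.36 Å.

2.36 Å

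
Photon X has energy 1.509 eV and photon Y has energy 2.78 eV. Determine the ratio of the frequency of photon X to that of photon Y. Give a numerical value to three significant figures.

0.543

f_X = 3.649e14 Hz (from energy = 1.509 eV, via f = E/h).
f_Y = 6.722e14 Hz (from energy = 2.78 eV, via f = E/h).
Ratio = 3.649e14 / 6.722e14 = 0.543.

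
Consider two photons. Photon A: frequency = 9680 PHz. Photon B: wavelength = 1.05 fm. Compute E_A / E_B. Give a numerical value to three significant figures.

E_A = 6.414e-15 J (from frequency = 9680 PHz, via E = hf).
E_B = 1.892e-10 J (from wavelength = 1.05 fm, via E = hc/λ).
Ratio = 6.414e-15 / 1.892e-10 = 3.39e-5.

3.39e-5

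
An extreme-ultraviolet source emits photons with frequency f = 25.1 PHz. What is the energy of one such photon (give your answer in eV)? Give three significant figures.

(h = 6.62607015e-34 J·s, 1 eV = 1.602176634e-19 J.)
Convert to SI: f = 25.1 PHz = 2.51e16 Hz.
Since E = hf for a photon, E = 1.663e-17 J.
Converting to eV: E = 103.8 eV ≈ 104 eV.

104 eV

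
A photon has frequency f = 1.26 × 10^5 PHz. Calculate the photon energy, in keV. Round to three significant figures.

In SI units: f = 1.26 × 10^5 PHz = 1.26 × 10^20 Hz.
Apply E = hf: E = 8.349 × 10^-14 J.
Converting to keV: E = 521.1 keV ≈ 521 keV.

521 keV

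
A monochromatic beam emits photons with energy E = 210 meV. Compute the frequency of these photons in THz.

50.8 THz

Convert to SI: E = 210 meV = 3.3646 × 10^-20 J.
For a photon f = E/h, so f = 5.078 × 10^13 Hz.
Converting to THz: f = 50.78 THz ≈ 50.8 THz.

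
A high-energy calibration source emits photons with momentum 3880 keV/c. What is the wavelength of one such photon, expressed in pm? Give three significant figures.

0.320 pm

Take h = 6.62607015e-34 J·s, c = 2.99792458e8 m/s, 1 eV = 1.602176634e-19 J.
In SI units: p = 3880 keV/c = 2.0736e-21 kg·m/s.
Apply λ = h/p: λ = 3.195e-13 m.
Converting to pm: λ = 0.3195 pm ≈ 0.320 pm.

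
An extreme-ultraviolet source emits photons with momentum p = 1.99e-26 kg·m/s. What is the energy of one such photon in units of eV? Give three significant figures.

37.2 eV

(c = 2.99792458e8 m/s, 1 eV = 1.602176634e-19 J.)
For a photon E = pc, so E = 5.966e-18 J.
Converting to eV: E = 37.24 eV ≈ 37.2 eV.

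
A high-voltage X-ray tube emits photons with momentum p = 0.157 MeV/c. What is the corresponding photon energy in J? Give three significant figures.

Use c = 2.99792458 × 10^8 m/s, 1 eV = 1.602176634 × 10^-19 J.
First convert: p = 0.157 MeV/c = 8.3905 × 10^-23 kg·m/s.
For a photon E = pc, so E = 2.515 × 10^-14 J.
So E ≈ 2.52 × 10^-14 J.

2.52 × 10^-14 J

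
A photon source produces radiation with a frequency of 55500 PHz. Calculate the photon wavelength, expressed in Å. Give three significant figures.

0.0540 Å

Take c = 2.99792458e8 m/s.
In SI units: f = 55500 PHz = 5.55e19 Hz.
The photon relation is λ = c/f, giving λ = 5.402e-12 m.
Converting to Å: λ = 0.05402 Å ≈ 0.0540 Å.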